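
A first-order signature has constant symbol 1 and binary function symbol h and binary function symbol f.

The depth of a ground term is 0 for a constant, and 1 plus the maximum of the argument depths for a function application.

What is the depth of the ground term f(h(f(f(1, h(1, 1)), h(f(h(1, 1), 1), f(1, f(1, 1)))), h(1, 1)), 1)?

depth(h(1, 1)) = 1 + max(0, 0) = 1
depth(f(1, h(1, 1))) = 1 + max(0, 1) = 2
depth(f(h(1, 1), 1)) = 1 + max(1, 0) = 2
depth(f(1, 1)) = 1 + max(0, 0) = 1
depth(f(1, f(1, 1))) = 1 + max(0, 1) = 2
depth(h(f(h(1, 1), 1), f(1, f(1, 1)))) = 1 + max(2, 2) = 3
depth(f(f(1, h(1, 1)), h(f(h(1, 1), 1), f(1, f(1, 1))))) = 1 + max(2, 3) = 4
depth(h(f(f(1, h(1, 1)), h(f(h(1, 1), 1), f(1, f(1, 1)))), h(1, 1))) = 1 + max(4, 1) = 5
depth(f(h(f(f(1, h(1, 1)), h(f(h(1, 1), 1), f(1, f(1, 1)))), h(1, 1)), 1)) = 1 + max(5, 0) = 6

6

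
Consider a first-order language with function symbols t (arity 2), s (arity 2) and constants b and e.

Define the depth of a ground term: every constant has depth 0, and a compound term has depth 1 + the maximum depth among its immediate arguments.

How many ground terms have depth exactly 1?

Count level by level. With function symbols t/2, s/2, the terms of depth ≤ k are the 2 constants together with each function applied to depth-≤(k−1) tuples, so N_k = 2 + N_{k-1}^2 + N_{k-1}^2.
N_0 = 2
N_1 = 2 + 2^2 + 2^2 = 10
Terms of depth exactly 1: N_1 − N_0 = 10 − 2 = 8.

8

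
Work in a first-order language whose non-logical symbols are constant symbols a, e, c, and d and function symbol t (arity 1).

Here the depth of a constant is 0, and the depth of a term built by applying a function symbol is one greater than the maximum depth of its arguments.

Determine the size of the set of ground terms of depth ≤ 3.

16

Write N_k for the number of ground terms of depth ≤ k. A term of depth ≤ k is either a constant or a function symbol applied to arguments of depth ≤ k−1, so N_k = 4 + N_{k-1}.
N_0 = 4
N_1 = 4 + 4 = 8
N_2 = 4 + 8 = 12
N_3 = 4 + 12 = 16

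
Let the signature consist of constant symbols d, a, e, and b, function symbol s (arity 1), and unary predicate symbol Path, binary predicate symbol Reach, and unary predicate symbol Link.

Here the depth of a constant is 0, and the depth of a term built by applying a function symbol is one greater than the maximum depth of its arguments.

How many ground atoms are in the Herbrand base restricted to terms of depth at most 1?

First count ground terms of depth ≤ 1.
Let N_k = |{terms of depth ≤ k}|. Then N_0 = 4 and N_k = 4 + N_{k-1} for k ≥ 1 (one summand per function symbol, arity giving the exponent).
N_0 = 4
N_1 = 4 + 4 = 8
So |H| = 8.
For each predicate symbol, the number of ground atoms is |H| raised to its arity; summing:
  Path: 8;  Reach: 8^2 = 64;  Link: 8
Total ground atoms: 8 + 64 + 8 = 80.

80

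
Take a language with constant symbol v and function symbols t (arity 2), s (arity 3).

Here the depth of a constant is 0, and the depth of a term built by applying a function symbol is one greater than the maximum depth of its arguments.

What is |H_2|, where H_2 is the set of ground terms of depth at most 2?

37

Let N_k = |{terms of depth ≤ k}|. Then N_0 = 1 and N_k = 1 + N_{k-1}^2 + N_{k-1}^3 for k ≥ 1 (one summand per function symbol, arity giving the exponent).
N_0 = 1
N_1 = 1 + 1^2 + 1^3 = 3
N_2 = 1 + 3^2 + 3^3 = 37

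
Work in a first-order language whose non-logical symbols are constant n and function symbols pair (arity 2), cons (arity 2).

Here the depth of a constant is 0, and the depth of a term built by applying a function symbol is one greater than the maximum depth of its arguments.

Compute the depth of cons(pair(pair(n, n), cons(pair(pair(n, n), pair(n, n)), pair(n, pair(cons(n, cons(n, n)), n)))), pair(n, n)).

7

depth(pair(n, n)) = 1 + max(0, 0) = 1
depth(pair(pair(n, n), pair(n, n))) = 1 + max(1, 1) = 2
depth(cons(n, n)) = 1 + max(0, 0) = 1
depth(cons(n, cons(n, n))) = 1 + max(0, 1) = 2
depth(pair(cons(n, cons(n, n)), n)) = 1 + max(2, 0) = 3
depth(pair(n, pair(cons(n, cons(n, n)), n))) = 1 + max(0, 3) = 4
depth(cons(pair(pair(n, n), pair(n, n)), pair(n, pair(cons(n, cons(n, n)), n)))) = 1 + max(2, 4) = 5
depth(pair(pair(n, n), cons(pair(pair(n, n), pair(n, n)), pair(n, pair(cons(n, cons(n, n)), n))))) = 1 + max(1, 5) = 6
depth(cons(pair(pair(n, n), cons(pair(pair(n, n), pair(n, n)), pair(n, pair(cons(n, cons(n, n)), n)))), pair(n, n))) = 1 + max(6, 1) = 7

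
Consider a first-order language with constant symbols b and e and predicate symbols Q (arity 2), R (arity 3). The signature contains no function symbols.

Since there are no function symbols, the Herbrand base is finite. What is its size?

12

With no function symbols, the Herbrand universe is just the 2 constants.
Ground atoms per predicate: Q: 2^2 = 4, R: 2^3 = 8.
Herbrand base size = 4 + 8 = 12.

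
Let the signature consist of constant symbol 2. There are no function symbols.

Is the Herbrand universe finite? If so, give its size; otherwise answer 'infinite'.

1

There are no function symbols, so the only ground term is the single constant.
The Herbrand universe is {2}, finite with 1 element.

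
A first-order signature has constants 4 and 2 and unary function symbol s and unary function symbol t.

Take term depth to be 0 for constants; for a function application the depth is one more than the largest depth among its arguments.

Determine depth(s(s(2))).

2

depth(s(2)) = 1 + depth(2) = 1 + 0 = 1
depth(s(s(2))) = 1 + depth(s(2)) = 1 + 1 = 2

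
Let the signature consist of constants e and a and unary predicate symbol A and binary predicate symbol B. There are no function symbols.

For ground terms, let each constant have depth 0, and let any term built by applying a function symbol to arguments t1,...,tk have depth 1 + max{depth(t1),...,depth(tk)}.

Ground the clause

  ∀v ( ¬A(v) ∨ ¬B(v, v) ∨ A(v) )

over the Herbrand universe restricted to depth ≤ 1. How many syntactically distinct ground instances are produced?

Ground terms of depth ≤ 1:
  With no function symbols every ground term is a constant, so there are exactly 2 ground terms at every depth bound.
  N_0 = 2
  N_1 = 2
So there are 2 ground terms available for substitution.
The body mentions the single quantified variable v; since ground terms form a free algebra, no two substitutions collapse to the same formula.
Number of ground instances = 2.

2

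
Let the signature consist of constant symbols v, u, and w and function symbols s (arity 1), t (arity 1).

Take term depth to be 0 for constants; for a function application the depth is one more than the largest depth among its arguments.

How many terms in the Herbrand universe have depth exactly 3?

24

Let N_k count ground terms of depth at most k. Each non-constant term of depth ≤ k is some function symbol applied to depth-≤(k−1) arguments, giving N_k = 3 + N_{k-1} + N_{k-1}.
N_0 = 3
N_1 = 3 + 3 + 3 = 9
N_2 = 3 + 9 + 9 = 21
N_3 = 3 + 21 + 21 = 45
Terms of depth exactly 3: N_3 − N_2 = 45 − 21 = 24.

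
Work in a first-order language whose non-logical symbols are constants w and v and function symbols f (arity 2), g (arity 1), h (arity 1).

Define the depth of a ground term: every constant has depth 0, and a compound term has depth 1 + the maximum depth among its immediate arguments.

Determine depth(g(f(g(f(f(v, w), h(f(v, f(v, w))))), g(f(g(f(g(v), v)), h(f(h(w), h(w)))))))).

depth(f(v, w)) = 1 + max(0, 0) = 1
depth(f(v, f(v, w))) = 1 + max(0, 1) = 2
depth(h(f(v, f(v, w)))) = 1 + depth(f(v, f(v, w))) = 1 + 2 = 3
depth(f(f(v, w), h(f(v, f(v, w))))) = 1 + max(1, 3) = 4
depth(g(f(f(v, w), h(f(v, f(v, w)))))) = 1 + depth(f(f(v, w), h(f(v, f(v, w))))) = 1 + 4 = 5
depth(g(v)) = 1 + depth(v) = 1 + 0 = 1
depth(f(g(v), v)) = 1 + max(1, 0) = 2
depth(g(f(g(v), v))) = 1 + depth(f(g(v), v)) = 1 + 2 = 3
depth(h(w)) = 1 + depth(w) = 1 + 0 = 1
depth(f(h(w), h(w))) = 1 + max(1, 1) = 2
depth(h(f(h(w), h(w)))) = 1 + depth(f(h(w), h(w))) = 1 + 2 = 3
depth(f(g(f(g(v), v)), h(f(h(w), h(w))))) = 1 + max(3, 3) = 4
depth(g(f(g(f(g(v), v)), h(f(h(w), h(w)))))) = 1 + depth(f(g(f(g(v), v)), h(f(h(w), h(w))))) = 1 + 4 = 5
depth(f(g(f(f(v, w), h(f(v, f(v, w))))), g(f(g(f(g(v), v)), h(f(h(w), h(w))))))) = 1 + max(5, 5) = 6
depth(g(f(g(f(f(v, w), h(f(v, f(v, w))))), g(f(g(f(g(v), v)), h(f(h(w), h(w)))))))) = 1 + depth(f(g(f(f(v, w), h(f(v, f(v, w))))), g(f(g(f(g(v), v)), h(f(h(w), h(w))))))) = 1 + 6 = 7

7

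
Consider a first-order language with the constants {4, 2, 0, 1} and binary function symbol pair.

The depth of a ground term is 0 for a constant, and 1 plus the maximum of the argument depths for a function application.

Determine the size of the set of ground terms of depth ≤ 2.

Write N_k for the number of ground terms of depth ≤ k. A term of depth ≤ k is either a constant or a function symbol applied to arguments of depth ≤ k−1, so N_k = 4 + N_{k-1}^2.
N_0 = 4
N_1 = 4 + 4^2 = 20
N_2 = 4 + 20^2 = 404

404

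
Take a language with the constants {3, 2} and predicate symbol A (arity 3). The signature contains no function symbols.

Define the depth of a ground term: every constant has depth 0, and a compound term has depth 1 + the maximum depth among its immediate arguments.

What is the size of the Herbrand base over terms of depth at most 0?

First count ground terms of depth ≤ 0.
With no function symbols every ground term is a constant, so there are exactly 2 ground terms at every depth bound.
N_0 = 2
So |H| = 2.
A ground atom is a predicate applied to a tuple of terms from H, so the count is the sum over predicates of |H|^arity:
  A: 2^3 = 8
Total ground atoms: 8.

8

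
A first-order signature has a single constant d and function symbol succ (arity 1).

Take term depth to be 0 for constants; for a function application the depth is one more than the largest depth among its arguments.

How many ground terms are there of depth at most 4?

If N_k denotes the number of depth-≤k ground terms, the 1 constant gives N_0 = 1, and each function symbol of arity r contributes N_{k-1}^r new terms at level k: N_k = 1 + N_{k-1}.
N_0 = 1
N_1 = 1 + 1 = 2
N_2 = 1 + 2 = 3
N_3 = 1 + 3 = 4
N_4 = 1 + 4 = 5

5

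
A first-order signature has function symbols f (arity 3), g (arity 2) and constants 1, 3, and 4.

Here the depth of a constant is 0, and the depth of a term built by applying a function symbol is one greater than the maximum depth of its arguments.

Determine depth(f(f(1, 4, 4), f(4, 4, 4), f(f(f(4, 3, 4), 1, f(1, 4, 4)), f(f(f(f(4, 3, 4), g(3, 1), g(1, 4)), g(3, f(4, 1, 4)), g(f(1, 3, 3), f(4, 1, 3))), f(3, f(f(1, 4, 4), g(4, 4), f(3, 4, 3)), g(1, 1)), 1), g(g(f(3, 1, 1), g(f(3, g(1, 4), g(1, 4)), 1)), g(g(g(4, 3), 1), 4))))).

depth(f(1, 4, 4)) = 1 + max(0, 0, 0) = 1
depth(f(4, 4, 4)) = 1 + max(0, 0, 0) = 1
depth(f(4, 3, 4)) = 1 + max(0, 0, 0) = 1
depth(f(f(4, 3, 4), 1, f(1, 4, 4))) = 1 + max(1, 0, 1) = 2
depth(g(3, 1)) = 1 + max(0, 0) = 1
depth(g(1, 4)) = 1 + max(0, 0) = 1
depth(f(f(4, 3, 4), g(3, 1), g(1, 4))) = 1 + max(1, 1, 1) = 2
depth(f(4, 1, 4)) = 1 + max(0, 0, 0) = 1
depth(g(3, f(4, 1, 4))) = 1 + max(0, 1) = 2
depth(f(1, 3, 3)) = 1 + max(0, 0, 0) = 1
depth(f(4, 1, 3)) = 1 + max(0, 0, 0) = 1
depth(g(f(1, 3, 3), f(4, 1, 3))) = 1 + max(1, 1) = 2
depth(f(f(f(4, 3, 4), g(3, 1), g(1, 4)), g(3, f(4, 1, 4)), g(f(1, 3, 3), f(4, 1, 3)))) = 1 + max(2, 2, 2) = 3
depth(g(4, 4)) = 1 + max(0, 0) = 1
depth(f(3, 4, 3)) = 1 + max(0, 0, 0) = 1
depth(f(f(1, 4, 4), g(4, 4), f(3, 4, 3))) = 1 + max(1, 1, 1) = 2
depth(g(1, 1)) = 1 + max(0, 0) = 1
depth(f(3, f(f(1, 4, 4), g(4, 4), f(3, 4, 3)), g(1, 1))) = 1 + max(0, 2, 1) = 3
depth(f(f(f(f(4, 3, 4), g(3, 1), g(1, 4)), g(3, f(4, 1, 4)), g(f(1, 3, 3), f(4, 1, 3))), f(3, f(f(1, 4, 4), g(4, 4), f(3, 4, 3)), g(1, 1)), 1)) = 1 + max(3, 3, 0) = 4
depth(f(3, 1, 1)) = 1 + max(0, 0, 0) = 1
depth(f(3, g(1, 4), g(1, 4))) = 1 + max(0, 1, 1) = 2
depth(g(f(3, g(1, 4), g(1, 4)), 1)) = 1 + max(2, 0) = 3
depth(g(f(3, 1, 1), g(f(3, g(1, 4), g(1, 4)), 1))) = 1 + max(1, 3) = 4
depth(g(4, 3)) = 1 + max(0, 0) = 1
depth(g(g(4, 3), 1)) = 1 + max(1, 0) = 2
depth(g(g(g(4, 3), 1), 4)) = 1 + max(2, 0) = 3
depth(g(g(f(3, 1, 1), g(f(3, g(1, 4), g(1, 4)), 1)), g(g(g(4, 3), 1), 4))) = 1 + max(4, 3) = 5
depth(f(f(f(4, 3, 4), 1, f(1, 4, 4)), f(f(f(f(4, 3, 4), g(3, 1), g(1, 4)), g(3, f(4, 1, 4)), g(f(1, 3, 3), f(4, 1, 3))), f(3, f(f(1, 4, 4), g(4, 4), f(3, 4, 3)), g(1, 1)), 1), g(g(f(3, 1, 1), g(f(3, g(1, 4), g(1, 4)), 1)), g(g(g(4, 3), 1), 4)))) = 1 + max(2, 4, 5) = 6
depth(f(f(1, 4, 4), f(4, 4, 4), f(f(f(4, 3, 4), 1, f(1, 4, 4)), f(f(f(f(4, 3, 4), g(3, 1), g(1, 4)), g(3, f(4, 1, 4)), g(f(1, 3, 3), f(4, 1, 3))), f(3, f(f(1, 4, 4), g(4, 4), f(3, 4, 3)), g(1, 1)), 1), g(g(f(3, 1, 1), g(f(3, g(1, 4), g(1, 4)), 1)), g(g(g(4, 3), 1), 4))))) = 1 + max(1, 1, 6) = 7

7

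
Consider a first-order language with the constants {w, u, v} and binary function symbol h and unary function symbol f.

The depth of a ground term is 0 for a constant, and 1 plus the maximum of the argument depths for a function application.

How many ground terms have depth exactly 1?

Count level by level. With function symbols h/2, f/1, the terms of depth ≤ k are the 3 constants together with each function applied to depth-≤(k−1) tuples, so N_k = 3 + N_{k-1}^2 + N_{k-1}.
N_0 = 3
N_1 = 3 + 3^2 + 3 = 15
Terms of depth exactly 1: N_1 − N_0 = 15 − 3 = 12.

12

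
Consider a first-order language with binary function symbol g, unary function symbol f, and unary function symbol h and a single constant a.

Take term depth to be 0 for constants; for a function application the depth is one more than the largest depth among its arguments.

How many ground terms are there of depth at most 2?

25

Write N_k for the number of ground terms of depth ≤ k. A term of depth ≤ k is either a constant or a function symbol applied to arguments of depth ≤ k−1, so N_k = 1 + N_{k-1}^2 + N_{k-1} + N_{k-1}.
N_0 = 1
N_1 = 1 + 1^2 + 1 + 1 = 4
N_2 = 1 + 4^2 + 4 + 4 = 25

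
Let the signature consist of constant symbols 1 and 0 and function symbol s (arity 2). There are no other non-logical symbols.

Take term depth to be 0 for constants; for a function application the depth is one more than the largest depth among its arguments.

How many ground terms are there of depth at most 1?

6

Let N_k = |{terms of depth ≤ k}|. Then N_0 = 2 and N_k = 2 + N_{k-1}^2 for k ≥ 1 (one summand per function symbol, arity giving the exponent).
N_0 = 2
N_1 = 2 + 2^2 = 6
Explicitly: 1, 0, s(1, 1), s(1, 0), s(0, 1), s(0, 0).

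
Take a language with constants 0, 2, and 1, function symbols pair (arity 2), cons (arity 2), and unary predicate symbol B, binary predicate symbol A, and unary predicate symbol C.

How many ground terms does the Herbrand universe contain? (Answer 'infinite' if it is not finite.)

The signature has at least one function symbol (pair, arity 2) and at least one constant (0).
Iterating pair gives infinitely many distinct ground terms: 0, pair(0, 0), pair(pair(0, 0), pair(0, 0)), ...
So the Herbrand universe is infinite.

infinite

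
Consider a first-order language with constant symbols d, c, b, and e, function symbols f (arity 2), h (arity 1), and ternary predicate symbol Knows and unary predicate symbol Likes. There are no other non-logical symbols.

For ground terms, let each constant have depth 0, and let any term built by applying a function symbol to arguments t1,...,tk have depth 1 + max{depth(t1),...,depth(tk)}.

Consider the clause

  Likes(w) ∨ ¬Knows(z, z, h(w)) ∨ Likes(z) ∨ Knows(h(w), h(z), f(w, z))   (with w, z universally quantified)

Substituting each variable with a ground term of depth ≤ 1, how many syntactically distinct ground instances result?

Ground terms of depth ≤ 1:
  Write N_k for the number of ground terms of depth ≤ k. A term of depth ≤ k is either a constant or a function symbol applied to arguments of depth ≤ k−1, so N_k = 4 + N_{k-1}^2 + N_{k-1}.
  N_0 = 4
  N_1 = 4 + 4^2 + 4 = 24
So there are 24 ground terms available for substitution.
The body mentions every one of the 2 quantified variables; since ground terms form a free algebra, no two substitutions collapse to the same formula.
Number of ground instances = 24^2 = 576.

576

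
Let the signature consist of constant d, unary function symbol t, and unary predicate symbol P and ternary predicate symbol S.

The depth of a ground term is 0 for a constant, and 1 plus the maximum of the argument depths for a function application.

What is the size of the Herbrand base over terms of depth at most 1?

10

First count ground terms of depth ≤ 1.
Write N_k for the number of ground terms of depth ≤ k. A term of depth ≤ k is either a constant or a function symbol applied to arguments of depth ≤ k−1, so N_k = 1 + N_{k-1}.
N_0 = 1
N_1 = 1 + 1 = 2
Explicitly: d, t(d).
So |H| = 2.
Each predicate of arity r yields |H|^r ground atoms (one per choice of an r-tuple from H):
  P: 2;  S: 2^3 = 8
Total ground atoms: 2 + 8 = 10.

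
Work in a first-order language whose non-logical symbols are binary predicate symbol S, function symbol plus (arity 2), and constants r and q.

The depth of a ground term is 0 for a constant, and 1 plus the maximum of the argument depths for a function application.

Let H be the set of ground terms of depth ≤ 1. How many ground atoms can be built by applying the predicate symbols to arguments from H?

First count ground terms of depth ≤ 1.
Write N_k for the number of ground terms of depth ≤ k. A term of depth ≤ k is either a constant or a function symbol applied to arguments of depth ≤ k−1, so N_k = 2 + N_{k-1}^2.
N_0 = 2
N_1 = 2 + 2^2 = 6
So |H| = 6.
For each predicate symbol, the number of ground atoms is |H| raised to its arity; summing:
  S: 6^2 = 36
Total ground atoms: 36.

36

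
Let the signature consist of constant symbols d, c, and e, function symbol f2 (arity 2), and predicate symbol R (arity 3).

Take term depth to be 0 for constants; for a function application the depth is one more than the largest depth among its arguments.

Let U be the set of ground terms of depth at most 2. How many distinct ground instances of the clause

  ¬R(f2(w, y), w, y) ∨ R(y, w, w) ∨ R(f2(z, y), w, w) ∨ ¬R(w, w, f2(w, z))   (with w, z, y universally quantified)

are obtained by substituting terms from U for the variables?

3176523

Ground terms of depth ≤ 2:
  Write N_k for the number of ground terms of depth ≤ k. A term of depth ≤ k is either a constant or a function symbol applied to arguments of depth ≤ k−1, so N_k = 3 + N_{k-1}^2.
  N_0 = 3
  N_1 = 3 + 3^2 = 12
  N_2 = 3 + 12^2 = 147
So there are 147 ground terms available for substitution.
There are 3 variables to instantiate (w, z, y), each occurring in at least one literal, so different choices give different ground instances.
Number of ground instances = 147^3 = 3176523.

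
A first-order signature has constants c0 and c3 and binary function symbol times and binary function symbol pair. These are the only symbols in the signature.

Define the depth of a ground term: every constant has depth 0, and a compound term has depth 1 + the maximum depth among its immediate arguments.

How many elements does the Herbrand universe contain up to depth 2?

Count level by level. With function symbols times/2, pair/2, the terms of depth ≤ k are the 2 constants together with each function applied to depth-≤(k−1) tuples, so N_k = 2 + N_{k-1}^2 + N_{k-1}^2.
N_0 = 2
N_1 = 2 + 2^2 + 2^2 = 10
N_2 = 2 + 10^2 + 10^2 = 202

202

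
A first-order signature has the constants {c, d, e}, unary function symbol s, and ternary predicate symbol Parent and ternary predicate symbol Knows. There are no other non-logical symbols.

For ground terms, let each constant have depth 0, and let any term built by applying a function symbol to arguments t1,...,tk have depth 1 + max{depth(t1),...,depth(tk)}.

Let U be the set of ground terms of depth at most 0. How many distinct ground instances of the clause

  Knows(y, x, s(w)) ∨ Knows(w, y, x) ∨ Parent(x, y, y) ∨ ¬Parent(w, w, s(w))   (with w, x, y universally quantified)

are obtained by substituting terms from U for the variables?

Ground terms of depth ≤ 0:
  Let N_k = |{terms of depth ≤ k}|. Then N_0 = 3 and N_k = 3 + N_{k-1} for k ≥ 1 (one summand per function symbol, arity giving the exponent).
  N_0 = 3
  Explicitly: c, d, e.
So there are 3 ground terms available for substitution.
The clause has 3 distinct variables (w, x, y), each appearing in the body. In the free term algebra distinct substitutions yield syntactically distinct ground instances.
Number of ground instances = 3^3 = 27.

27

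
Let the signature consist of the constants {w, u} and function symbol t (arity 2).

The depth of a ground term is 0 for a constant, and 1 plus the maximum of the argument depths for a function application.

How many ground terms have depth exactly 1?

If N_k denotes the number of depth-≤k ground terms, the 2 constants give N_0 = 2, and each function symbol of arity r contributes N_{k-1}^r new terms at level k: N_k = 2 + N_{k-1}^2.
N_0 = 2
N_1 = 2 + 2^2 = 6
Terms of depth exactly 1: N_1 − N_0 = 6 − 2 = 4.

4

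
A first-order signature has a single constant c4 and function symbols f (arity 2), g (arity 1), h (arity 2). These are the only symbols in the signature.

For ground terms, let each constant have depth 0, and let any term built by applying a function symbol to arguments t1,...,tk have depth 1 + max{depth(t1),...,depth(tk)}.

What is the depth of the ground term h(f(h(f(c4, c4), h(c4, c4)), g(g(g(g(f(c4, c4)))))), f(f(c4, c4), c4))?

7

depth(f(c4, c4)) = 1 + max(0, 0) = 1
depth(h(c4, c4)) = 1 + max(0, 0) = 1
depth(h(f(c4, c4), h(c4, c4))) = 1 + max(1, 1) = 2
depth(g(f(c4, c4))) = 1 + depth(f(c4, c4)) = 1 + 1 = 2
depth(g(g(f(c4, c4)))) = 1 + depth(g(f(c4, c4))) = 1 + 2 = 3
depth(g(g(g(f(c4, c4))))) = 1 + depth(g(g(f(c4, c4)))) = 1 + 3 = 4
depth(g(g(g(g(f(c4, c4)))))) = 1 + depth(g(g(g(f(c4, c4))))) = 1 + 4 = 5
depth(f(h(f(c4, c4), h(c4, c4)), g(g(g(g(f(c4, c4))))))) = 1 + max(2, 5) = 6
depth(f(f(c4, c4), c4)) = 1 + max(1, 0) = 2
depth(h(f(h(f(c4, c4), h(c4, c4)), g(g(g(g(f(c4, c4)))))), f(f(c4, c4), c4))) = 1 + max(6, 2) = 7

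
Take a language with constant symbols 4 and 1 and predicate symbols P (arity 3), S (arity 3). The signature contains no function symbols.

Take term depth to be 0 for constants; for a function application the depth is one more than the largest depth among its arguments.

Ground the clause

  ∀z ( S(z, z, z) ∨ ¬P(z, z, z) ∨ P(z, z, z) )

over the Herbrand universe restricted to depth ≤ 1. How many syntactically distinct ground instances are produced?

Ground terms of depth ≤ 1:
  With no function symbols every ground term is a constant, so there are exactly 2 ground terms at every depth bound.
  N_0 = 2
  N_1 = 2
So there are 2 ground terms available for substitution.
The variable z ranges independently over the available ground terms, and distinct assignments produce distinct instances.
Number of ground instances = 2.

2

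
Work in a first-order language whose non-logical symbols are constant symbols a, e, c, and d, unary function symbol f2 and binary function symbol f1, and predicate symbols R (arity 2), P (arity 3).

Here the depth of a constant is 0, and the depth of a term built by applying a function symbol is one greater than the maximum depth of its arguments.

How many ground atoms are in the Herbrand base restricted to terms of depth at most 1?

14400

First count ground terms of depth ≤ 1.
Count level by level. With function symbols f2/1, f1/2, the terms of depth ≤ k are the 4 constants together with each function applied to depth-≤(k−1) tuples, so N_k = 4 + N_{k-1} + N_{k-1}^2.
N_0 = 4
N_1 = 4 + 4 + 4^2 = 24
So |H| = 24.
A ground atom is a predicate applied to a tuple of terms from H, so the count is the sum over predicates of |H|^arity:
  R: 24^2 = 576;  P: 24^3 = 13824
Total ground atoms: 576 + 13824 = 14400.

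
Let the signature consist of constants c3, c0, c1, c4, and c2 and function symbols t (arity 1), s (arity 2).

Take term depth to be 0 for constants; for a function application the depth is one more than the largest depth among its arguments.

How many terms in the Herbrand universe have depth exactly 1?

30

Let N_k = |{terms of depth ≤ k}|. Then N_0 = 5 and N_k = 5 + N_{k-1} + N_{k-1}^2 for k ≥ 1 (one summand per function symbol, arity giving the exponent).
N_0 = 5
N_1 = 5 + 5 + 5^2 = 35
Terms of depth exactly 1: N_1 − N_0 = 35 − 5 = 30.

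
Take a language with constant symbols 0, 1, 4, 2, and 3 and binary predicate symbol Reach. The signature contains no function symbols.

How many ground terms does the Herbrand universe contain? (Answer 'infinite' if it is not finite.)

5

There are no function symbols, so every ground term is one of the 5 constants.
The Herbrand universe is {0, 1, 4, 2, 3}, which is finite with 5 elements.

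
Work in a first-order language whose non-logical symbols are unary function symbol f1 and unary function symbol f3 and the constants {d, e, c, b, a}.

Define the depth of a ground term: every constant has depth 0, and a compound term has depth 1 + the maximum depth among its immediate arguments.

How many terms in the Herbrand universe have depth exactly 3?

40

Write N_k for the number of ground terms of depth ≤ k. A term of depth ≤ k is either a constant or a function symbol applied to arguments of depth ≤ k−1, so N_k = 5 + N_{k-1} + N_{k-1}.
N_0 = 5
N_1 = 5 + 5 + 5 = 15
N_2 = 5 + 15 + 15 = 35
N_3 = 5 + 35 + 35 = 75
Terms of depth exactly 3: N_3 − N_2 = 75 − 35 = 40.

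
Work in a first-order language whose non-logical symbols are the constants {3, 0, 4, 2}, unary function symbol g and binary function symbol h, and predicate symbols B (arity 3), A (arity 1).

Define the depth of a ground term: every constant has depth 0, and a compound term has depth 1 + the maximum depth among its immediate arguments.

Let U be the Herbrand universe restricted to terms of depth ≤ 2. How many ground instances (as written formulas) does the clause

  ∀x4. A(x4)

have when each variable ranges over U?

Ground terms of depth ≤ 2:
  If N_k denotes the number of depth-≤k ground terms, the 4 constants give N_0 = 4, and each function symbol of arity r contributes N_{k-1}^r new terms at level k: N_k = 4 + N_{k-1} + N_{k-1}^2.
  N_0 = 4
  N_1 = 4 + 4 + 4^2 = 24
  N_2 = 4 + 24 + 24^2 = 604
So there are 604 ground terms available for substitution.
The variable x4 ranges independently over the available ground terms, and distinct assignments produce distinct instances.
Number of ground instances = 604.

604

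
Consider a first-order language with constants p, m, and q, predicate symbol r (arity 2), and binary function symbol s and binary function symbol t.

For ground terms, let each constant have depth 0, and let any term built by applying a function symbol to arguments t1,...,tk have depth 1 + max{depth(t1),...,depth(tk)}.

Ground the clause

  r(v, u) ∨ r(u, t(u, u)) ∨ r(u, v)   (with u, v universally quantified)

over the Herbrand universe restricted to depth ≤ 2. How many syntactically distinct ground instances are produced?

783225

Ground terms of depth ≤ 2:
  If N_k denotes the number of depth-≤k ground terms, the 3 constants give N_0 = 3, and each function symbol of arity r contributes N_{k-1}^r new terms at level k: N_k = 3 + N_{k-1}^2 + N_{k-1}^2.
  N_0 = 3
  N_1 = 3 + 3^2 + 3^2 = 21
  N_2 = 3 + 21^2 + 21^2 = 885
So there are 885 ground terms available for substitution.
The clause has 2 distinct variables (u, v), each appearing in the body. In the free term algebra distinct substitutions yield syntactically distinct ground instances.
Number of ground instances = 885^2 = 783225.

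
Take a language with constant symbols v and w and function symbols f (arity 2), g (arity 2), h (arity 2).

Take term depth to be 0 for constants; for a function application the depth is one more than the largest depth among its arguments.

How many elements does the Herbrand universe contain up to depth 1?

Count level by level. With function symbols f/2, g/2, h/2, the terms of depth ≤ k are the 2 constants together with each function applied to depth-≤(k−1) tuples, so N_k = 2 + N_{k-1}^2 + N_{k-1}^2 + N_{k-1}^2.
N_0 = 2
N_1 = 2 + 2^2 + 2^2 + 2^2 = 14

14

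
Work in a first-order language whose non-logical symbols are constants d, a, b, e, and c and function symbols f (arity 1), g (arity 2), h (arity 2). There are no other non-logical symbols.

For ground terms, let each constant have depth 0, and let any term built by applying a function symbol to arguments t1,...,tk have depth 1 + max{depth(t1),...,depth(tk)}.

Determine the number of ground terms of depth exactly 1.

Let N_k = |{terms of depth ≤ k}|. Then N_0 = 5 and N_k = 5 + N_{k-1} + N_{k-1}^2 + N_{k-1}^2 for k ≥ 1 (one summand per function symbol, arity giving the exponent).
N_0 = 5
N_1 = 5 + 5 + 5^2 + 5^2 = 60
Terms of depth exactly 1: N_1 − N_0 = 60 − 5 = 55.

55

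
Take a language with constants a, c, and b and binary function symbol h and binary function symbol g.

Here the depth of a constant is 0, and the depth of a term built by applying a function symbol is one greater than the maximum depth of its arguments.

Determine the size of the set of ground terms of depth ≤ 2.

885

Write N_k for the number of ground terms of depth ≤ k. A term of depth ≤ k is either a constant or a function symbol applied to arguments of depth ≤ k−1, so N_k = 3 + N_{k-1}^2 + N_{k-1}^2.
N_0 = 3
N_1 = 3 + 3^2 + 3^2 = 21
N_2 = 3 + 21^2 + 21^2 = 885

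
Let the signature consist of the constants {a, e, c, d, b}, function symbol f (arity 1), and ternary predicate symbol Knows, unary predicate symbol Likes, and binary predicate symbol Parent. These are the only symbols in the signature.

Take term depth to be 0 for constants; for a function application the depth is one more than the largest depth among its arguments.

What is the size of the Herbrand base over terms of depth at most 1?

1110

First count ground terms of depth ≤ 1.
Let N_k count ground terms of depth at most k. Each non-constant term of depth ≤ k is some function symbol applied to depth-≤(k−1) arguments, giving N_k = 5 + N_{k-1}.
N_0 = 5
N_1 = 5 + 5 = 10
Explicitly: a, e, c, d, b, f(a), f(e), f(c), f(d), f(b).
So |H| = 10.
For each predicate symbol, the number of ground atoms is |H| raised to its arity; summing:
  Knows: 10^3 = 1000;  Likes: 10;  Parent: 10^2 = 100
Total ground atoms: 1000 + 10 + 100 = 1110.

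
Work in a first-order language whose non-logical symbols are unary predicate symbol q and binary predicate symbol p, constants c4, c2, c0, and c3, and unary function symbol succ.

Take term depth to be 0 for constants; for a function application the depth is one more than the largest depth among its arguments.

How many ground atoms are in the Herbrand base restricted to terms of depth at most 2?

156

First count ground terms of depth ≤ 2.
Write N_k for the number of ground terms of depth ≤ k. A term of depth ≤ k is either a constant or a function symbol applied to arguments of depth ≤ k−1, so N_k = 4 + N_{k-1}.
N_0 = 4
N_1 = 4 + 4 = 8
N_2 = 4 + 8 = 12
Explicitly: c4, c2, c0, c3, succ(c4), succ(c2), succ(c0), succ(c3), succ(succ(c4)), succ(succ(c2)), succ(succ(c0)), succ(succ(c3)).
So |H| = 12.
Each predicate of arity r yields |H|^r ground atoms (one per choice of an r-tuple from H):
  q: 12;  p: 12^2 = 144
Total ground atoms: 12 + 144 = 156.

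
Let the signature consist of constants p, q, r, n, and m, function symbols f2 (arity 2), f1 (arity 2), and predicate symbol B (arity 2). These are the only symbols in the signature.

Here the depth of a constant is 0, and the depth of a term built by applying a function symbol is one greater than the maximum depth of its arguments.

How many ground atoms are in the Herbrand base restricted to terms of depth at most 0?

First count ground terms of depth ≤ 0.
If N_k denotes the number of depth-≤k ground terms, the 5 constants give N_0 = 5, and each function symbol of arity r contributes N_{k-1}^r new terms at level k: N_k = 5 + N_{k-1}^2 + N_{k-1}^2.
N_0 = 5
Explicitly: p, q, r, n, m.
So |H| = 5.
A ground atom is a predicate applied to a tuple of terms from H, so the count is the sum over predicates of |H|^arity:
  B: 5^2 = 25
Total ground atoms: 25.

25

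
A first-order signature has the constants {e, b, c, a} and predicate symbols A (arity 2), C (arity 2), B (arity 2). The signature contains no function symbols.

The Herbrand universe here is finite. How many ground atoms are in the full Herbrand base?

With no function symbols, the Herbrand universe is just the 4 constants.
Ground atoms per predicate: A: 4^2 = 16, C: 4^2 = 16, B: 4^2 = 16.
Herbrand base size = 16 + 16 + 16 = 48.

48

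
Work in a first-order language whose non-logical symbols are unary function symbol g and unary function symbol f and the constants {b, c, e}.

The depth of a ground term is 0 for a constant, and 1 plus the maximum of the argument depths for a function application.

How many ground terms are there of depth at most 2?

21

Let N_k count ground terms of depth at most k. Each non-constant term of depth ≤ k is some function symbol applied to depth-≤(k−1) arguments, giving N_k = 3 + N_{k-1} + N_{k-1}.
N_0 = 3
N_1 = 3 + 3 + 3 = 9
N_2 = 3 + 9 + 9 = 21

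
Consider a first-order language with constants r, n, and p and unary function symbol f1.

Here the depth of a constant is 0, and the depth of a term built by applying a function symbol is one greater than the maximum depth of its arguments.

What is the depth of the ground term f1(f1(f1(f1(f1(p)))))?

depth(f1(p)) = 1 + depth(p) = 1 + 0 = 1
depth(f1(f1(p))) = 1 + depth(f1(p)) = 1 + 1 = 2
depth(f1(f1(f1(p)))) = 1 + depth(f1(f1(p))) = 1 + 2 = 3
depth(f1(f1(f1(f1(p))))) = 1 + depth(f1(f1(f1(p)))) = 1 + 3 = 4
depth(f1(f1(f1(f1(f1(p)))))) = 1 + depth(f1(f1(f1(f1(p))))) = 1 + 4 = 5

5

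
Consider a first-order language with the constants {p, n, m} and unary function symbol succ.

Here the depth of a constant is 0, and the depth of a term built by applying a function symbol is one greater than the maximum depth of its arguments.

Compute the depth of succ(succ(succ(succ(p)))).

4

depth(succ(p)) = 1 + depth(p) = 1 + 0 = 1
depth(succ(succ(p))) = 1 + depth(succ(p)) = 1 + 1 = 2
depth(succ(succ(succ(p)))) = 1 + depth(succ(succ(p))) = 1 + 2 = 3
depth(succ(succ(succ(succ(p))))) = 1 + depth(succ(succ(succ(p)))) = 1 + 3 = 4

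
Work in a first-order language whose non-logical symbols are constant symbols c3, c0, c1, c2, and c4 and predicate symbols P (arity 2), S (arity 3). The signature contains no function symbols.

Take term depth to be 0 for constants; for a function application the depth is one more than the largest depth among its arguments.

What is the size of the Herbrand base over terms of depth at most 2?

First count ground terms of depth ≤ 2.
With no function symbols every ground term is a constant, so there are exactly 5 ground terms at every depth bound.
N_0 = 5
N_1 = 5
N_2 = 5
So |H| = 5.
For each predicate symbol, the number of ground atoms is |H| raised to its arity; summing:
  P: 5^2 = 25;  S: 5^3 = 125
Total ground atoms: 25 + 125 = 150.

150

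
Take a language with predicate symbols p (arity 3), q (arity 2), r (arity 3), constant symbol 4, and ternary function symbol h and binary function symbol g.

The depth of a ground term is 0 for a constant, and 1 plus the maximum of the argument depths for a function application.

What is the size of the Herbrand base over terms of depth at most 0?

First count ground terms of depth ≤ 0.
Let N_k = |{terms of depth ≤ k}|. Then N_0 = 1 and N_k = 1 + N_{k-1}^3 + N_{k-1}^2 for k ≥ 1 (one summand per function symbol, arity giving the exponent).
N_0 = 1
So |H| = 1.
Each predicate of arity r yields |H|^r ground atoms (one per choice of an r-tuple from H):
  p: 1^3 = 1;  q: 1^2 = 1;  r: 1^3 = 1
Total ground atoms: 1 + 1 + 1 = 3.

3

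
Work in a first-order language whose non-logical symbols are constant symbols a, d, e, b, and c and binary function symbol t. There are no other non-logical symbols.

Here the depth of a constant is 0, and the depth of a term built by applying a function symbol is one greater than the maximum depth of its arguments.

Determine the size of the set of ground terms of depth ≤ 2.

905

Let N_k = |{terms of depth ≤ k}|. Then N_0 = 5 and N_k = 5 + N_{k-1}^2 for k ≥ 1 (one summand per function symbol, arity giving the exponent).
N_0 = 5
N_1 = 5 + 5^2 = 30
N_2 = 5 + 30^2 = 905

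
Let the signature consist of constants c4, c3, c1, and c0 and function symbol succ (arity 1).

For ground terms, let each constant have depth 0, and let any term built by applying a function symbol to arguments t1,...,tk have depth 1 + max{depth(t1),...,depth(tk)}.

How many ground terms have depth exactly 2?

4

Let N_k count ground terms of depth at most k. Each non-constant term of depth ≤ k is some function symbol applied to depth-≤(k−1) arguments, giving N_k = 4 + N_{k-1}.
N_0 = 4
N_1 = 4 + 4 = 8
N_2 = 4 + 8 = 12
Terms of depth exactly 2: N_2 − N_1 = 12 − 8 = 4.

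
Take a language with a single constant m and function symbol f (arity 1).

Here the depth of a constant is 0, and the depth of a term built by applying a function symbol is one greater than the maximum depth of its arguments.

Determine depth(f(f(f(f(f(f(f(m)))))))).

7

depth(f(m)) = 1 + depth(m) = 1 + 0 = 1
depth(f(f(m))) = 1 + depth(f(m)) = 1 + 1 = 2
depth(f(f(f(m)))) = 1 + depth(f(f(m))) = 1 + 2 = 3
depth(f(f(f(f(m))))) = 1 + depth(f(f(f(m)))) = 1 + 3 = 4
depth(f(f(f(f(f(m)))))) = 1 + depth(f(f(f(f(m))))) = 1 + 4 = 5
depth(f(f(f(f(f(f(m))))))) = 1 + depth(f(f(f(f(f(m)))))) = 1 + 5 = 6
depth(f(f(f(f(f(f(f(m)))))))) = 1 + depth(f(f(f(f(f(f(m))))))) = 1 + 6 = 7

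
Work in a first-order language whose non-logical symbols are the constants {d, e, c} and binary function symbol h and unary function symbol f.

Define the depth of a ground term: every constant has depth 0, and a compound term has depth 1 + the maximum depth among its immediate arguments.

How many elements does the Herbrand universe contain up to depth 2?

243

If N_k denotes the number of depth-≤k ground terms, the 3 constants give N_0 = 3, and each function symbol of arity r contributes N_{k-1}^r new terms at level k: N_k = 3 + N_{k-1}^2 + N_{k-1}.
N_0 = 3
N_1 = 3 + 3^2 + 3 = 15
N_2 = 3 + 15^2 + 15 = 243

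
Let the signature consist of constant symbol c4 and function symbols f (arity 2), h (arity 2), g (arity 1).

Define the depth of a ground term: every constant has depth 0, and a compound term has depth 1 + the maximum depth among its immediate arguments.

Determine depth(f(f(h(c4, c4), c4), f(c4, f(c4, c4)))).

depth(h(c4, c4)) = 1 + max(0, 0) = 1
depth(f(h(c4, c4), c4)) = 1 + max(1, 0) = 2
depth(f(c4, c4)) = 1 + max(0, 0) = 1
depth(f(c4, f(c4, c4))) = 1 + max(0, 1) = 2
depth(f(f(h(c4, c4), c4), f(c4, f(c4, c4)))) = 1 + max(2, 2) = 3

3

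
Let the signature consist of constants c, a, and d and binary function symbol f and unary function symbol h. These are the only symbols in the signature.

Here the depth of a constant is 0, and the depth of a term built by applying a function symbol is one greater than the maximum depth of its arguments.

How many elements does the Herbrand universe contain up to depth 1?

15

If N_k denotes the number of depth-≤k ground terms, the 3 constants give N_0 = 3, and each function symbol of arity r contributes N_{k-1}^r new terms at level k: N_k = 3 + N_{k-1}^2 + N_{k-1}.
N_0 = 3
N_1 = 3 + 3^2 + 3 = 15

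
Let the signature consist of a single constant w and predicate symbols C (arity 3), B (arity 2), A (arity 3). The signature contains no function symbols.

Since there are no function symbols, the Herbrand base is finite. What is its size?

3

With no function symbols, the Herbrand universe is just the 1 constant.
Ground atoms per predicate: C: 1^3 = 1, B: 1^2 = 1, A: 1^3 = 1.
Herbrand base size = 1 + 1 + 1 = 3.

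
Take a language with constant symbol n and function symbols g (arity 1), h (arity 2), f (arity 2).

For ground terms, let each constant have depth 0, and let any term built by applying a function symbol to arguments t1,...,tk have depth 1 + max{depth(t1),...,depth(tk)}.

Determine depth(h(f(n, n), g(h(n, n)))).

3

depth(f(n, n)) = 1 + max(0, 0) = 1
depth(h(n, n)) = 1 + max(0, 0) = 1
depth(g(h(n, n))) = 1 + depth(h(n, n)) = 1 + 1 = 2
depth(h(f(n, n), g(h(n, n)))) = 1 + max(1, 2) = 3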